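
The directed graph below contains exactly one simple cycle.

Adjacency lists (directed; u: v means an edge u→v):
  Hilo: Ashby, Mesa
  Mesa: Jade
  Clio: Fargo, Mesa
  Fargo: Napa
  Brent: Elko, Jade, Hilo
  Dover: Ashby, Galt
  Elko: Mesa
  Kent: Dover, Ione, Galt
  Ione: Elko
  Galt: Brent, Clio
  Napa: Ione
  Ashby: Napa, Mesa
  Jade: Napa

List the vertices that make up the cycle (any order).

DFS with gray/black marking from Ione:
Ione gray
  Elko gray
    Mesa gray
      Jade gray
        Napa gray
          Napa→Ione: Ione is gray → back edge
Back edge closes the cycle Ione → Elko → Mesa → Jade → Napa → Ione; its vertices are {Elko, Ione, Jade, Mesa, Napa}.

Elko, Ione, Jade, Mesa, Napa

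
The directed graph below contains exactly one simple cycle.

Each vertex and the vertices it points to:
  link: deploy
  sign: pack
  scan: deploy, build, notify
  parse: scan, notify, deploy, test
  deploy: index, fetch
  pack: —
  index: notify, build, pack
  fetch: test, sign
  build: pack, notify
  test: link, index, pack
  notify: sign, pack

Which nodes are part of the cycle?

link, test, fetch, deploy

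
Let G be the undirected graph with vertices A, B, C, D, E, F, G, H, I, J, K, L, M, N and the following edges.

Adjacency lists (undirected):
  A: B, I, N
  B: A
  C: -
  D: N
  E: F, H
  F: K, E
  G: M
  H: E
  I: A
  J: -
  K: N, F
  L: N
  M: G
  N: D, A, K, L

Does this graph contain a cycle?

DFS, tracking each vertex's parent; an edge to a visited non-parent vertex closes a cycle.
Start from N:
visit N (parent –)
  visit D (parent N)
    D–N: parent, skip
  visit A (parent N)
    visit B (parent A)
      B–A: parent, skip
    visit I (parent A)
      I–A: parent, skip
    A–N: parent, skip
  visit K (parent N)
    K–N: parent, skip
    visit F (parent K)
      F–K: parent, skip
      visit E (parent F)
        E–F: parent, skip
        visit H (parent E)
          H–E: parent, skip
  visit L (parent N)
    L–N: parent, skip
visit C (parent –)
visit G (parent –)
  visit M (parent G)
    M–G: parent, skip
visit J (parent –)
No non-parent visited neighbor found — the graph is a forest.

No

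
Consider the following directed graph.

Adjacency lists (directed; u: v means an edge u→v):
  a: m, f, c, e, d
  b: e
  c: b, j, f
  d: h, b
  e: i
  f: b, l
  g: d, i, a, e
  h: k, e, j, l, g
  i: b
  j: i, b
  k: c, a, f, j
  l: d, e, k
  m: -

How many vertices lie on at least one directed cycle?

11

A vertex is on a directed cycle iff it belongs to a strongly connected component of size ≥ 2 (or has a self-loop).
The vertices on cycles are {a, b, c, d, e, f, g, h, i, k, l} — 11 in total.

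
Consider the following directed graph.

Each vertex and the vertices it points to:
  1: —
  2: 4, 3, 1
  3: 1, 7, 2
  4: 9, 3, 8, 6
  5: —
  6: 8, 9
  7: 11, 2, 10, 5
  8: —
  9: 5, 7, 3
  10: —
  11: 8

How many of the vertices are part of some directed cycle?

A vertex is on a directed cycle iff it belongs to a strongly connected component of size ≥ 2 (or has a self-loop).
The vertices on cycles are {2, 3, 4, 6, 7, 9} — 6 in total.

6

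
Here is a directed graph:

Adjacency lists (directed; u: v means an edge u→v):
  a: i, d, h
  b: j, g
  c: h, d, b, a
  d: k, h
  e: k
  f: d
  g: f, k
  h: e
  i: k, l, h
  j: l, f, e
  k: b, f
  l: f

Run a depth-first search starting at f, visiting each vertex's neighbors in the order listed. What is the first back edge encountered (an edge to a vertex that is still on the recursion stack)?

DFS from f (visiting each vertex's neighbors in the order listed); mark gray on enter, black on exit:
f gray
  d gray
    k gray
      b gray
        j gray
          l gray
            l→f: f is gray → back edge
First back edge: l → f.

l→f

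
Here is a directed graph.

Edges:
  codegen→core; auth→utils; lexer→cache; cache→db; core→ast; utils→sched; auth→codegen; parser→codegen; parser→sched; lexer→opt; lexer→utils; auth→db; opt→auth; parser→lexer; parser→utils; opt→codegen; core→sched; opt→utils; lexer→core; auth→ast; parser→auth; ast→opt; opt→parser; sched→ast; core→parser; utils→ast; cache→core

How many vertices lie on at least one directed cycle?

10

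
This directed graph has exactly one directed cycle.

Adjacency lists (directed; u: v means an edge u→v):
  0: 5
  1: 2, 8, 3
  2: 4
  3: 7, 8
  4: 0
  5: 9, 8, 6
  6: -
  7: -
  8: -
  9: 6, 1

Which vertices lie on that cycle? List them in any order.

DFS with gray/black marking from 1:
1 gray
  2 gray
    4 gray
      0 gray
        5 gray
          9 gray
            6 gray
            6 black
            9→1: 1 is gray → back edge
Back edge closes the cycle 1 → 2 → 4 → 0 → 5 → 9 → 1; its vertices are {0, 1, 2, 4, 5, 9}.

0, 1, 2, 4, 5, 9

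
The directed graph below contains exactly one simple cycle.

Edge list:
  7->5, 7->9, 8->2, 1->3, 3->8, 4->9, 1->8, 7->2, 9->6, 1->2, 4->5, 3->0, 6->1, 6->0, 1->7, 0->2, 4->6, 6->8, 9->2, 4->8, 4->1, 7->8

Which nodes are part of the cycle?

1, 6, 7, 9

DFS with gray/black marking from 1:
1 gray
  3 gray
    0 gray
      2 gray
      2 black
    0 black
    8 gray
      8→2: 2 black — skip
    8 black
  3 black
  7 gray
    9 gray
      6 gray
        6→0: 0 black — skip
        6→8: 8 black — skip
        6→1: 1 is gray → back edge
Back edge closes the cycle 1 → 7 → 9 → 6 → 1; its vertices are {1, 6, 7, 9}.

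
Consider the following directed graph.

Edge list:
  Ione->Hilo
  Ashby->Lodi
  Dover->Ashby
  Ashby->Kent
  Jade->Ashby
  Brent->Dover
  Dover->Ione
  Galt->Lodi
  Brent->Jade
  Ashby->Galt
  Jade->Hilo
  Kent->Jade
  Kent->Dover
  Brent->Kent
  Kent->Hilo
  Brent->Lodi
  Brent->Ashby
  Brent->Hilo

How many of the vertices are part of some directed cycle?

4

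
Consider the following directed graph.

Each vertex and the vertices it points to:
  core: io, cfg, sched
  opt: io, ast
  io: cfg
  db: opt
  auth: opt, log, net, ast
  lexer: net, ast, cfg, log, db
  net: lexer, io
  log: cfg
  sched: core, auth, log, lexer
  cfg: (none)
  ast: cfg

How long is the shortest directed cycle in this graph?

2

For each vertex v, BFS finds the shortest path from v back to v.
The shortest such closed walk is sched → core → sched, length 2.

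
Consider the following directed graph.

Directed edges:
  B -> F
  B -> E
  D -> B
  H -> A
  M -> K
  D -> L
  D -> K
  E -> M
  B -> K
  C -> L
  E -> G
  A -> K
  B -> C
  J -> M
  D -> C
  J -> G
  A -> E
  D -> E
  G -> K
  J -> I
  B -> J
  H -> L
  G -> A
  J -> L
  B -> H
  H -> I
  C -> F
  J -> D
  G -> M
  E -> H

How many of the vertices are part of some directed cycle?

7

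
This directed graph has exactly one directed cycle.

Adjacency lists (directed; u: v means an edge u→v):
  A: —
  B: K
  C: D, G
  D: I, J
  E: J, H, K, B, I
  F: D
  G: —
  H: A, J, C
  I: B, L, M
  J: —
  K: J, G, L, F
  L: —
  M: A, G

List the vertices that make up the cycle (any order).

B, D, F, I, K

DFS with gray/black marking from I:
I gray
  B gray
    K gray
      J gray
      J black
      G gray
      G black
      L gray
      L black
      F gray
        D gray
          D→I: I is gray → back edge
Back edge closes the cycle I → B → K → F → D → I; its vertices are {B, D, F, I, K}.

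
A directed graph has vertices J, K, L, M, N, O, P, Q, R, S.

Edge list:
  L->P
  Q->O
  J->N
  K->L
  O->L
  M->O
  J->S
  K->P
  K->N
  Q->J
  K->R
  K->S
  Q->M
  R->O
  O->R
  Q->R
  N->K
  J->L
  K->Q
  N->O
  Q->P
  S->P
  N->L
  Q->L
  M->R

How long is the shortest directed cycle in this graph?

For each vertex v, BFS finds the shortest path from v back to v.
The shortest such closed walk is N → K → N, length 2.

2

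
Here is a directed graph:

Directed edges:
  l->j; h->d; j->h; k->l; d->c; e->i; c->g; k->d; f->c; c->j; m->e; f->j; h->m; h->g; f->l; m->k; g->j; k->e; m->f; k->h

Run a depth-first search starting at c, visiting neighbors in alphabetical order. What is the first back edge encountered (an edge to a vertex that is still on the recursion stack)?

DFS from c (visiting neighbors in alphabetical order); mark gray on enter, black on exit:
c gray
  g gray
    j gray
      h gray
        d gray
          d→c: c is gray → back edge
First back edge: d → c.

d->c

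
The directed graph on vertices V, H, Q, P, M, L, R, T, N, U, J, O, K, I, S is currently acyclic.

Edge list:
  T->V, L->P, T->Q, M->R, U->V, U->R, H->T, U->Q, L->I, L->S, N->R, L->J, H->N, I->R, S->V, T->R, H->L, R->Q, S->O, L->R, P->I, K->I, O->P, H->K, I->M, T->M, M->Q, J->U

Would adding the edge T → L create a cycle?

Adding T→L creates a cycle iff L can already reach T.
Explore from L: no path reaches T. The graph stays acyclic.

No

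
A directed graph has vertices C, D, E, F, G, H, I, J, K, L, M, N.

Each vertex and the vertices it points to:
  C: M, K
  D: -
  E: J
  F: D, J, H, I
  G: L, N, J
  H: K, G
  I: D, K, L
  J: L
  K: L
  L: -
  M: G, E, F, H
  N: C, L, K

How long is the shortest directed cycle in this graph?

4

For each vertex v, BFS finds the shortest path from v back to v.
The shortest such closed walk is M → G → N → C → M, length 4.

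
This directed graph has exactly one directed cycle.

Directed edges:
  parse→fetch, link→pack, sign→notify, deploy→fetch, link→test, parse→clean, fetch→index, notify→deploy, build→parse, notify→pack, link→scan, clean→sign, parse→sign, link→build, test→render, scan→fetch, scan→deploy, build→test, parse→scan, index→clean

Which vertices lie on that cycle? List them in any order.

DFS with gray/black marking from sign:
sign gray
  notify gray
    pack gray
    pack black
    deploy gray
      fetch gray
        index gray
          clean gray
            clean→sign: sign is gray → back edge
Back edge closes the cycle sign → notify → deploy → fetch → index → clean → sign; its vertices are {sign, clean, fetch, index, deploy, notify}.

sign, clean, fetch, index, deploy, notify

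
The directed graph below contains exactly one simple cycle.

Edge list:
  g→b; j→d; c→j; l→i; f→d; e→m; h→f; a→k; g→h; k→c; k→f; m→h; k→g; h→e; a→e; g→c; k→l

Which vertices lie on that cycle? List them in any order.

e, h, m

DFS with gray/black marking from e:
e gray
  m gray
    h gray
      h→e: e is gray → back edge
Back edge closes the cycle e → m → h → e; its vertices are {e, h, m}.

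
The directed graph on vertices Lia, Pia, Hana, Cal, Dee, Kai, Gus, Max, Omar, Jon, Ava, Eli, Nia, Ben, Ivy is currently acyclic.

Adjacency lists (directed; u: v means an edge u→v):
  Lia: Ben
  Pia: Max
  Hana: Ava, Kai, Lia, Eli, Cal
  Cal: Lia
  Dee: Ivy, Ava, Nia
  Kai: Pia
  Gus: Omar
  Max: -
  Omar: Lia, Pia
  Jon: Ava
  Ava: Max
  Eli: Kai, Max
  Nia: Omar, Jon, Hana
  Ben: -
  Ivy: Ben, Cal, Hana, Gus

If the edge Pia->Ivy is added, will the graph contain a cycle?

Adding Pia→Ivy creates a cycle iff Ivy can already reach Pia.
Path from Ivy: Ivy → Gus → Omar → Pia.
So Ivy → … → Pia → Ivy is a cycle.

Yes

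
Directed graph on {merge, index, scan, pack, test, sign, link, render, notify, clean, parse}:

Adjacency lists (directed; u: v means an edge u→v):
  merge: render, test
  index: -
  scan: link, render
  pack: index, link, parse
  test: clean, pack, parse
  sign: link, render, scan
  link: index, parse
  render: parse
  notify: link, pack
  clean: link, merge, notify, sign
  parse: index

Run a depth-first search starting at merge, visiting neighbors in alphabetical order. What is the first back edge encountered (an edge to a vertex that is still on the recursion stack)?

clean→merge

DFS from merge (visiting neighbors in alphabetical order); mark gray on enter, black on exit:
merge gray
  render gray
    parse gray
      index gray
      index black
    parse black
  render black
  test gray
    clean gray
      link gray
        link→index: index black — skip
        link→parse: parse black — skip
      link black
      clean→merge: merge is gray → back edge
First back edge: clean → merge.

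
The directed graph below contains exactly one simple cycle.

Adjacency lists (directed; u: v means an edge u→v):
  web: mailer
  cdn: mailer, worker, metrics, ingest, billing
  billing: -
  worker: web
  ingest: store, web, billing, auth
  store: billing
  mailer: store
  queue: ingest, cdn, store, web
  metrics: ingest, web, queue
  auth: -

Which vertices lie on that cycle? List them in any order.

cdn, queue, metrics

DFS with gray/black marking from cdn:
cdn gray
  mailer gray
    store gray
      billing gray
      billing black
    store black
  mailer black
  worker gray
    web gray
      web→mailer: mailer black — skip
    web black
  worker black
  metrics gray
    ingest gray
      ingest→store: store black — skip
      ingest→web: web black — skip
      ingest→billing: billing black — skip
      auth gray
      auth black
    ingest black
    metrics→web: web black — skip
    queue gray
      queue→ingest: ingest black — skip
      queue→cdn: cdn is gray → back edge
Back edge closes the cycle cdn → metrics → queue → cdn; its vertices are {cdn, queue, metrics}.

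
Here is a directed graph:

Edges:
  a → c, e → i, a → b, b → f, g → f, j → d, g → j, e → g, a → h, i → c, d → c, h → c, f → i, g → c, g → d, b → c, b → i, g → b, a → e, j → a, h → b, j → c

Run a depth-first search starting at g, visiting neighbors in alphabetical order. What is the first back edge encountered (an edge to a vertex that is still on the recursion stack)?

DFS from g (visiting neighbors in alphabetical order); mark gray on enter, black on exit:
g gray
  b gray
    c gray
    c black
    f gray
      i gray
        i→c: c black — skip
      i black
    f black
    b→i: i black — skip
  b black
  g→c: c black — skip
  d gray
    d→c: c black — skip
  d black
  g→f: f black — skip
  j gray
    a gray
      a→b: b black — skip
      a→c: c black — skip
      e gray
        e→g: g is gray → back edge
First back edge: e → g.

e→g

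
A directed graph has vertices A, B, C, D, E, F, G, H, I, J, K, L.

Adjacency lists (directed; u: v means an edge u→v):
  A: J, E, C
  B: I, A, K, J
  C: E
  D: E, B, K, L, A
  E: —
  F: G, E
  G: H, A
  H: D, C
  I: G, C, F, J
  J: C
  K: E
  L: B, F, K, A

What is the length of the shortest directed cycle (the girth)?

5

For each vertex v, BFS finds the shortest path from v back to v.
The shortest such closed walk is G → H → D → L → F → G, length 5.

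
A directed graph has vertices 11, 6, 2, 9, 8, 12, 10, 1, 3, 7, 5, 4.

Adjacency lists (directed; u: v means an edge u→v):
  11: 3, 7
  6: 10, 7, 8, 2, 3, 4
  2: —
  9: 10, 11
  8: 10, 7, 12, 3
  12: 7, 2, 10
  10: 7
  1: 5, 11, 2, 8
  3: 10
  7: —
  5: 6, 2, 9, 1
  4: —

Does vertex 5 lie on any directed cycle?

5 is on a cycle iff 5 can reach itself via ≥1 edge.
5 → 1 → 5 — yes.

Yes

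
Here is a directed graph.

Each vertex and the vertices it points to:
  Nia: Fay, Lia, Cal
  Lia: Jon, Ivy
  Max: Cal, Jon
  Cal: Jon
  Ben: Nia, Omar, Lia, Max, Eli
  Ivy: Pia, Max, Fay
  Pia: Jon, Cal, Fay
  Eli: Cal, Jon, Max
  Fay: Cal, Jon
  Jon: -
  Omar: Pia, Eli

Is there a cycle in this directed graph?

DFS with white/gray/black marking, starting from Max:
Max gray
  Cal gray
    Jon gray
    Jon black
  Cal black
  Max→Jon: Jon black — skip
Max black
Nia gray
  Fay gray
    Fay→Cal: Cal black — skip
    Fay→Jon: Jon black — skip
  Fay black
  Lia gray
    Lia→Jon: Jon black — skip
    Ivy gray
      Pia gray
        Pia→Jon: Jon black — skip
        Pia→Cal: Cal black — skip
        Pia→Fay: Fay black — skip
      Pia black
      Ivy→Max: Max black — skip
      Ivy→Fay: Fay black — skip
    Ivy black
  Lia black
  Nia→Cal: Cal black — skip
Nia black
Ben gray
  Ben→Nia: Nia black — skip
  Omar gray
    Omar→Pia: Pia black — skip
    Eli gray
      Eli→Cal: Cal black — skip
      Eli→Jon: Jon black — skip
      Eli→Max: Max black — skip
    Eli black
  Omar black
  Ben→Lia: Lia black — skip
  Ben→Max: Max black — skip
  Ben→Eli: Eli black — skip
Ben black
Every edge goes to a white or black vertex — no back edge, so the graph is acyclic.

No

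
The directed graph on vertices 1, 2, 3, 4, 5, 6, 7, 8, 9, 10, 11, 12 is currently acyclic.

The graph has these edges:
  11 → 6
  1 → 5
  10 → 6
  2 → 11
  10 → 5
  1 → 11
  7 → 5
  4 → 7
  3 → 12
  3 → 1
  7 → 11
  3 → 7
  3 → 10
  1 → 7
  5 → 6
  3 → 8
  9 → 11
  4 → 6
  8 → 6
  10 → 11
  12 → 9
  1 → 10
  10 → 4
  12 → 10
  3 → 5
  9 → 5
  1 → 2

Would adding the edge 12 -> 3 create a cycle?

Yes

Adding 12→3 creates a cycle iff 3 can already reach 12.
Path from 3: 3 → 12.
So 3 → … → 12 → 3 is a cycle.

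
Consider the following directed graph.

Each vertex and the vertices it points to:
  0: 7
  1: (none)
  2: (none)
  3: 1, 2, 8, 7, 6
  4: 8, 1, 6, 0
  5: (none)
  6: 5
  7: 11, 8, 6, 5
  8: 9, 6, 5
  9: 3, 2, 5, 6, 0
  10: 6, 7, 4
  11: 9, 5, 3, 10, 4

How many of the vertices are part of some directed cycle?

A vertex is on a directed cycle iff it belongs to a strongly connected component of size ≥ 2 (or has a self-loop).
The vertices on cycles are {0, 3, 4, 7, 8, 9, 10, 11} — 8 in total.

8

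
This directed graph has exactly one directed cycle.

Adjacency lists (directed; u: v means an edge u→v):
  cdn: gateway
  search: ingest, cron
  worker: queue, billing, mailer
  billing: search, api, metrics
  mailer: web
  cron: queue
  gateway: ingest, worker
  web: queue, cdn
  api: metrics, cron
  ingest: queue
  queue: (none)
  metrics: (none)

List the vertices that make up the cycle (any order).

DFS with gray/black marking from worker:
worker gray
  queue gray
  queue black
  billing gray
    search gray
      ingest gray
        ingest→queue: queue black — skip
      ingest black
      cron gray
        cron→queue: queue black — skip
      cron black
    search black
    api gray
      metrics gray
      metrics black
      api→cron: cron black — skip
    api black
    billing→metrics: metrics black — skip
  billing black
  mailer gray
    web gray
      web→queue: queue black — skip
      cdn gray
        gateway gray
          gateway→ingest: ingest black — skip
          gateway→worker: worker is gray → back edge
Back edge closes the cycle worker → mailer → web → cdn → gateway → worker; its vertices are {cdn, web, mailer, worker, gateway}.

cdn, web, mailer, worker, gateway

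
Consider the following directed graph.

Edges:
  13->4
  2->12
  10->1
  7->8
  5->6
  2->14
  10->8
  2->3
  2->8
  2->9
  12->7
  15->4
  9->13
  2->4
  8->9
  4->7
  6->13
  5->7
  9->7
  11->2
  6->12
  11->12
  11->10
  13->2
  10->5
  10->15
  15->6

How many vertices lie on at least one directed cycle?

7

A vertex is on a directed cycle iff it belongs to a strongly connected component of size ≥ 2 (or has a self-loop).
The vertices on cycles are {2, 4, 7, 8, 9, 12, 13} — 7 in total.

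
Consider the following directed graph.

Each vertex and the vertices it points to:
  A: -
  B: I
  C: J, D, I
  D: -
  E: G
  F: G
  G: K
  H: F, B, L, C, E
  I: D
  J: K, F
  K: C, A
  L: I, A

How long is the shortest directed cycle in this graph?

For each vertex v, BFS finds the shortest path from v back to v.
The shortest such closed walk is C → J → K → C, length 3.

3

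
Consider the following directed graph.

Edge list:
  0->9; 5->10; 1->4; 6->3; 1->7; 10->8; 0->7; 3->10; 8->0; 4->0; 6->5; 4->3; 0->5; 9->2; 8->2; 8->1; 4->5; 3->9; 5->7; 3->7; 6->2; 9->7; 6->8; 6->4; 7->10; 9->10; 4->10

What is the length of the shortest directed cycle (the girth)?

4

For each vertex v, BFS finds the shortest path from v back to v.
The shortest such closed walk is 4 → 10 → 8 → 1 → 4, length 4.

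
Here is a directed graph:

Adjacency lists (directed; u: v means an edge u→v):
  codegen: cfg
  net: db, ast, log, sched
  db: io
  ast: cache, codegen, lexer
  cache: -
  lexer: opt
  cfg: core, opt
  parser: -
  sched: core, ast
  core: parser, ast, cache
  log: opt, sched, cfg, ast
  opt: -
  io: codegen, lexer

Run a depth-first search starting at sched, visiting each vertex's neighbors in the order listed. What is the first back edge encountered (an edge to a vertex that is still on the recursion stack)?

cfg→core

DFS from sched (visiting each vertex's neighbors in the order listed); mark gray on enter, black on exit:
sched gray
  core gray
    parser gray
    parser black
    ast gray
      cache gray
      cache black
      codegen gray
        cfg gray
          cfg→core: core is gray → back edge
First back edge: cfg → core.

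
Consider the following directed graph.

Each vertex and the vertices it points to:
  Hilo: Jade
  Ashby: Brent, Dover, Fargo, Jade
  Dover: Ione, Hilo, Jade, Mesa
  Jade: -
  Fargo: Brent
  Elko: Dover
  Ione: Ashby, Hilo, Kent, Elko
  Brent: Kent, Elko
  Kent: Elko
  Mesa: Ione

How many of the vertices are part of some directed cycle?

8

A vertex is on a directed cycle iff it belongs to a strongly connected component of size ≥ 2 (or has a self-loop).
The vertices on cycles are {Elko, Ione, Kent, Mesa, Ashby, Brent, Dover, Fargo} — 8 in total.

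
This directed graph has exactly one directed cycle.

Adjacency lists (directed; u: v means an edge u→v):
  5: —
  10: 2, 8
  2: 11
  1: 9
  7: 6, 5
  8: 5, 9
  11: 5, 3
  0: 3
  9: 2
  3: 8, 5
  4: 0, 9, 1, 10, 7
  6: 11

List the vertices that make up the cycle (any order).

2, 3, 8, 9, 11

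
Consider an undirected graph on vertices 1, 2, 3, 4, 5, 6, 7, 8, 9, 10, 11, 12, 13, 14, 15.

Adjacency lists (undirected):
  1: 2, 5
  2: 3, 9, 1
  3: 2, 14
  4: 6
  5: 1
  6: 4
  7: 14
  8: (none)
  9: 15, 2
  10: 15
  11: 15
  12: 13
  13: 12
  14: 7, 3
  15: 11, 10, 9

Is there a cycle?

No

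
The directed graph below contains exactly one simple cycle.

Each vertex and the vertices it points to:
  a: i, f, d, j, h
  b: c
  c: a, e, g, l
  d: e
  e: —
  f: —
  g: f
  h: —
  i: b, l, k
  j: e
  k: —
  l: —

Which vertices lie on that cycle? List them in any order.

DFS with gray/black marking from c:
c gray
  a gray
    i gray
      b gray
        b→c: c is gray → back edge
Back edge closes the cycle c → a → i → b → c; its vertices are {a, b, c, i}.

a, b, c, i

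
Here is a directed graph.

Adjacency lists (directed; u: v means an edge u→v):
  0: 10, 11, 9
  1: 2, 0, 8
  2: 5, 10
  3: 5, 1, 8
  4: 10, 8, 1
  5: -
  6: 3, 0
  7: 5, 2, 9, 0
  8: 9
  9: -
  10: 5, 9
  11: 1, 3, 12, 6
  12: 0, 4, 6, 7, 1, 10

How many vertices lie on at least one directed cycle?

8

A vertex is on a directed cycle iff it belongs to a strongly connected component of size ≥ 2 (or has a self-loop).
The vertices on cycles are {0, 1, 3, 4, 6, 7, 11, 12} — 8 in total.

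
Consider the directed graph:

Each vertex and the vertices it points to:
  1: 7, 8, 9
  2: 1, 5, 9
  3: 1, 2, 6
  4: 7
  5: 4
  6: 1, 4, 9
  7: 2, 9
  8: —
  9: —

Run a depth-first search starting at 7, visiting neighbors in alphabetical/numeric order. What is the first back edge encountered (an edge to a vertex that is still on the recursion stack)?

1->7

DFS from 7 (visiting neighbors in alphabetical/numeric order); mark gray on enter, black on exit:
7 gray
  2 gray
    1 gray
      1→7: 7 is gray → back edge
First back edge: 1 → 7.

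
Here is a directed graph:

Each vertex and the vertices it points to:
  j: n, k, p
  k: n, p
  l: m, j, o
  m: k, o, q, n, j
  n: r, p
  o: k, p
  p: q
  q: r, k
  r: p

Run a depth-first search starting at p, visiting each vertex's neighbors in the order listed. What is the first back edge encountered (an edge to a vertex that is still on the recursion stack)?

r->p

DFS from p (visiting each vertex's neighbors in the order listed); mark gray on enter, black on exit:
p gray
  q gray
    r gray
      r→p: p is gray → back edge
First back edge: r → p.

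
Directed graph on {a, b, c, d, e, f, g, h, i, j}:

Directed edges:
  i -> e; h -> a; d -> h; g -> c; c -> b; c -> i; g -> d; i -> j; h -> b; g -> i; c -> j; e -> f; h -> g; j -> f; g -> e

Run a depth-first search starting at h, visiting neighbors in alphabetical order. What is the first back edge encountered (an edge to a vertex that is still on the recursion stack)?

d→h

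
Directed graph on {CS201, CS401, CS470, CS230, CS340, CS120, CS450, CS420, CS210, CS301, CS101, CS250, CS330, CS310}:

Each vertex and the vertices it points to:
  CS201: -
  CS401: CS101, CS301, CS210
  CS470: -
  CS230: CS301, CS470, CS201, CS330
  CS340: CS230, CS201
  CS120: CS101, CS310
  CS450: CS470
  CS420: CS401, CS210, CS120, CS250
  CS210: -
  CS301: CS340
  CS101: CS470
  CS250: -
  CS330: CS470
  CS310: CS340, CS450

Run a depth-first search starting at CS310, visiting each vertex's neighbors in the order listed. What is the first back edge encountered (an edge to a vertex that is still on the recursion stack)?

CS301->CS340

DFS from CS310 (visiting each vertex's neighbors in the order listed); mark gray on enter, black on exit:
CS310 gray
  CS340 gray
    CS230 gray
      CS301 gray
        CS301→CS340: CS340 is gray → back edge
First back edge: CS301 → CS340.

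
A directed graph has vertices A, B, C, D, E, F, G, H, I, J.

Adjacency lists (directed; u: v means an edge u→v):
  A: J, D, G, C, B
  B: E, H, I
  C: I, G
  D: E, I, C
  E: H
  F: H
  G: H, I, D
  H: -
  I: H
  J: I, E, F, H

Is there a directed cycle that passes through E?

E lies on a cycle iff there is a path from E back to itself.
Exploring from E, it never reaches itself; equivalently, its strongly connected component is a singleton.

No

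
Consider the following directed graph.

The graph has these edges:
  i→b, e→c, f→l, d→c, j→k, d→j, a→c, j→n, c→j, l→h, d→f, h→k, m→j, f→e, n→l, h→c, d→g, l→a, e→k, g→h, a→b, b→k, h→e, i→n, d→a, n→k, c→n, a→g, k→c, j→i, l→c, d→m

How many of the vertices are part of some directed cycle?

A vertex is on a directed cycle iff it belongs to a strongly connected component of size ≥ 2 (or has a self-loop).
The vertices on cycles are {a, b, c, e, g, h, i, j, k, l, n} — 11 in total.

11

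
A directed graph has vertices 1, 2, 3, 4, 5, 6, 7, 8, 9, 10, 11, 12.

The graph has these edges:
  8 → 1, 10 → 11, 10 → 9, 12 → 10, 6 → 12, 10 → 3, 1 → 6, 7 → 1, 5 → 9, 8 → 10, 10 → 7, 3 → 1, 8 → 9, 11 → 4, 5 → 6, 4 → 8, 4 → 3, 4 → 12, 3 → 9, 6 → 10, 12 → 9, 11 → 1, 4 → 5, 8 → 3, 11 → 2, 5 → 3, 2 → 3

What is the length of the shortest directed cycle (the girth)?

4

For each vertex v, BFS finds the shortest path from v back to v.
The shortest such closed walk is 11 → 1 → 6 → 10 → 11, length 4.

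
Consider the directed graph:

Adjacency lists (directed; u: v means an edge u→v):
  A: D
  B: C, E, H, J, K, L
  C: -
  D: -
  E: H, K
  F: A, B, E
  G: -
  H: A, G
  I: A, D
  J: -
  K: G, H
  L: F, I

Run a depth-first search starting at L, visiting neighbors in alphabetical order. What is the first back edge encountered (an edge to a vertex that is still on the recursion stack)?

DFS from L (visiting neighbors in alphabetical order); mark gray on enter, black on exit:
L gray
  F gray
    A gray
      D gray
      D black
    A black
    B gray
      C gray
      C black
      E gray
        H gray
          H→A: A black — skip
          G gray
          G black
        H black
        K gray
          K→G: G black — skip
          K→H: H black — skip
        K black
      E black
      B→H: H black — skip
      J gray
      J black
      B→K: K black — skip
      B→L: L is gray → back edge
First back edge: B → L.

B->L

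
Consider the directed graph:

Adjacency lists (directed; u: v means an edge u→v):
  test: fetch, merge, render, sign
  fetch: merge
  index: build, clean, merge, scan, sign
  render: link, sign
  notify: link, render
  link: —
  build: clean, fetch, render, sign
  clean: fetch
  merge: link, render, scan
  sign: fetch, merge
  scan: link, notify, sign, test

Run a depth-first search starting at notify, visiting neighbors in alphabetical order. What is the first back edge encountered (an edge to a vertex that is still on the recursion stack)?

merge→render

DFS from notify (visiting neighbors in alphabetical order); mark gray on enter, black on exit:
notify gray
  link gray
  link black
  render gray
    render→link: link black — skip
    sign gray
      fetch gray
        merge gray
          merge→link: link black — skip
          merge→render: render is gray → back edge
First back edge: merge → render.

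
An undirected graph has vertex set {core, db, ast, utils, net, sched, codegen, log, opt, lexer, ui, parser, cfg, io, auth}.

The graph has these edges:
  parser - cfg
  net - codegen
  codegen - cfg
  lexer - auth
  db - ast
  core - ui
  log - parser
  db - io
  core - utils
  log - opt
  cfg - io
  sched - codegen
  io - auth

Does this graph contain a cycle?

DFS, tracking each vertex's parent; an edge to a visited non-parent vertex closes a cycle.
Start from ast:
visit ast (parent –)
  visit db (parent ast)
    db–ast: parent, skip
    visit io (parent db)
      visit cfg (parent io)
        cfg–io: parent, skip
        visit parser (parent cfg)
          visit log (parent parser)
            log–parser: parent, skip
            visit opt (parent log)
              opt–log: parent, skip
          parser–cfg: parent, skip
        visit codegen (parent cfg)
          visit sched (parent codegen)
            sched–codegen: parent, skip
          visit net (parent codegen)
            net–codegen: parent, skip
          codegen–cfg: parent, skip
      io–db: parent, skip
      visit auth (parent io)
        visit lexer (parent auth)
          lexer–auth: parent, skip
        auth–io: parent, skip
visit core (parent –)
  visit utils (parent core)
    utils–core: parent, skip
  visit ui (parent core)
    ui–core: parent, skip
No non-parent visited neighbor found — the graph is a forest.

No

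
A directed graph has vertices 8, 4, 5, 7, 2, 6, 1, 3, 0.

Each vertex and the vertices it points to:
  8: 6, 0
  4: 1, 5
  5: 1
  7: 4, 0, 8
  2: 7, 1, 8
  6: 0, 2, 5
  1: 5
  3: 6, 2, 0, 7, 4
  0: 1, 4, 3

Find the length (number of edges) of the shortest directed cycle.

For each vertex v, BFS finds the shortest path from v back to v.
The shortest such closed walk is 3 → 0 → 3, length 2.

2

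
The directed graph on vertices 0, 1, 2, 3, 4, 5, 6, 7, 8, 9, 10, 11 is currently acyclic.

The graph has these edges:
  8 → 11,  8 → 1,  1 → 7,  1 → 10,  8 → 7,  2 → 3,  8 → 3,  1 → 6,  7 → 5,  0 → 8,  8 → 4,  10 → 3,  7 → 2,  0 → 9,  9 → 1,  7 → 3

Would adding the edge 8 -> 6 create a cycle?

No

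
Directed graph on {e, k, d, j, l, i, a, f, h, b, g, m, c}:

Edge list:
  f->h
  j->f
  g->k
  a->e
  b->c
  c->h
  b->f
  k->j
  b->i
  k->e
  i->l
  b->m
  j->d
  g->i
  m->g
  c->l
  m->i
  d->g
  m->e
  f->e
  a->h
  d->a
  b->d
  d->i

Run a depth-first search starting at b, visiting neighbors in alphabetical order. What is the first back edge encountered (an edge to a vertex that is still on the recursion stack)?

j->d

DFS from b (visiting neighbors in alphabetical order); mark gray on enter, black on exit:
b gray
  c gray
    h gray
    h black
    l gray
    l black
  c black
  d gray
    a gray
      e gray
      e black
      a→h: h black — skip
    a black
    g gray
      i gray
        i→l: l black — skip
      i black
      k gray
        k→e: e black — skip
        j gray
          j→d: d is gray → back edge
First back edge: j → d.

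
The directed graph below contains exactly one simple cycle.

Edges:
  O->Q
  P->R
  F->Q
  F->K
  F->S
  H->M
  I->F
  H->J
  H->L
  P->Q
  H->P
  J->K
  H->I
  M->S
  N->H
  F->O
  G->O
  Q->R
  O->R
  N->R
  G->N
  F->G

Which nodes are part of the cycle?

DFS with gray/black marking from H:
H gray
  P gray
    Q gray
      R gray
      R black
    Q black
    P→R: R black — skip
  P black
  I gray
    F gray
      O gray
        O→R: R black — skip
        O→Q: Q black — skip
      O black
      S gray
      S black
      F→Q: Q black — skip
      K gray
      K black
      G gray
        G→O: O black — skip
        N gray
          N→H: H is gray → back edge
Back edge closes the cycle H → I → F → G → N → H; its vertices are {F, G, H, I, N}.

F, G, H, I, N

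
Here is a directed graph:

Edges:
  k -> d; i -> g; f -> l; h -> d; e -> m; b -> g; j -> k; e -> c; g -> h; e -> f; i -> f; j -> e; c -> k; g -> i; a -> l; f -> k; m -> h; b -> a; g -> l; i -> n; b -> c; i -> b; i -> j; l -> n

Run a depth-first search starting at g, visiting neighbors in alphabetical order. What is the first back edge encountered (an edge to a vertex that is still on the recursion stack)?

DFS from g (visiting neighbors in alphabetical order); mark gray on enter, black on exit:
g gray
  h gray
    d gray
    d black
  h black
  i gray
    b gray
      a gray
        l gray
          n gray
          n black
        l black
      a black
      c gray
        k gray
          k→d: d black — skip
        k black
      c black
      b→g: g is gray → back edge
First back edge: b → g.

b→g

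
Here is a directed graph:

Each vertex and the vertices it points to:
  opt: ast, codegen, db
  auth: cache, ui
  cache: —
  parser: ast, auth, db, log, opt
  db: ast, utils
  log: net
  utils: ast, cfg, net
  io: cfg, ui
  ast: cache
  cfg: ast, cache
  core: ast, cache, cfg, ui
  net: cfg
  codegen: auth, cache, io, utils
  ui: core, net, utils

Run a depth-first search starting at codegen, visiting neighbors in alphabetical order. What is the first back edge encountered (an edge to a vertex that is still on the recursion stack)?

DFS from codegen (visiting neighbors in alphabetical order); mark gray on enter, black on exit:
codegen gray
  auth gray
    cache gray
    cache black
    ui gray
      core gray
        ast gray
          ast→cache: cache black — skip
        ast black
        core→cache: cache black — skip
        cfg gray
          cfg→ast: ast black — skip
          cfg→cache: cache black — skip
        cfg black
        core→ui: ui is gray → back edge
First back edge: core → ui.

core->ui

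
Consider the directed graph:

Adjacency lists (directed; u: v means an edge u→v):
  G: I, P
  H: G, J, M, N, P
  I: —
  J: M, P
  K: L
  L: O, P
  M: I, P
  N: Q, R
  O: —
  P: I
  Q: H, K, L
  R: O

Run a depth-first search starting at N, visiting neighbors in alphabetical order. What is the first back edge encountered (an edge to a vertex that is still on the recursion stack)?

DFS from N (visiting neighbors in alphabetical order); mark gray on enter, black on exit:
N gray
  Q gray
    H gray
      G gray
        I gray
        I black
        P gray
          P→I: I black — skip
        P black
      G black
      J gray
        M gray
          M→I: I black — skip
          M→P: P black — skip
        M black
        J→P: P black — skip
      J black
      H→M: M black — skip
      H→N: N is gray → back edge
First back edge: H → N.

H→N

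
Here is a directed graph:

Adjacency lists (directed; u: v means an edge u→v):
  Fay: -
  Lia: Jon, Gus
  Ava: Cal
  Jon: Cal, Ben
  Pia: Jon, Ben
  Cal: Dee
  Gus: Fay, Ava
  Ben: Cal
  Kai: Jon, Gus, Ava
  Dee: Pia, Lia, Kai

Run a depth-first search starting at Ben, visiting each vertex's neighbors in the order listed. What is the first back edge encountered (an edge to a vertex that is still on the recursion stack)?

DFS from Ben (visiting each vertex's neighbors in the order listed); mark gray on enter, black on exit:
Ben gray
  Cal gray
    Dee gray
      Pia gray
        Jon gray
          Jon→Cal: Cal is gray → back edge
First back edge: Jon → Cal.

Jon->Cal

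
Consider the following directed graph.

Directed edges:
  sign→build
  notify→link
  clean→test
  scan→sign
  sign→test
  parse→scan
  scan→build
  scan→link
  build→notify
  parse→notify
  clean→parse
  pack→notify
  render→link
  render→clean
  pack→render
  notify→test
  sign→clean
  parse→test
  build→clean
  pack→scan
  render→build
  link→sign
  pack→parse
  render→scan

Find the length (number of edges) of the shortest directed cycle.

4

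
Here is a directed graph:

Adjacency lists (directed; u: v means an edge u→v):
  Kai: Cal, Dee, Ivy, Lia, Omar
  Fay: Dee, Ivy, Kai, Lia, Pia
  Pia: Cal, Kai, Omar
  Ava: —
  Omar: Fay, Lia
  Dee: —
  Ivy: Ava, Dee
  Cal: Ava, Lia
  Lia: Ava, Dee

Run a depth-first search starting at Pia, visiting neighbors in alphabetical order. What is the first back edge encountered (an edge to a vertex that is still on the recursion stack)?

Fay->Kai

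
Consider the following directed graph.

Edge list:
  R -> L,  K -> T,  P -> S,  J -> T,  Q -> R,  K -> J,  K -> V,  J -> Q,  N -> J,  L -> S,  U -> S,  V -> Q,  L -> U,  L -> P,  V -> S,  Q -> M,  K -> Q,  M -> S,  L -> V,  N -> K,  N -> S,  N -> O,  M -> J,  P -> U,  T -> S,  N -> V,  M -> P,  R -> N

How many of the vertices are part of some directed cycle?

8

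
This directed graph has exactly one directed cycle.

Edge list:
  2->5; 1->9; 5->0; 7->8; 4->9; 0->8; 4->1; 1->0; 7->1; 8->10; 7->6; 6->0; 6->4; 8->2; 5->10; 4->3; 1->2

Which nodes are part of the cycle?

0, 2, 5, 8

DFS with gray/black marking from 8:
8 gray
  10 gray
  10 black
  2 gray
    5 gray
      0 gray
        0→8: 8 is gray → back edge
Back edge closes the cycle 8 → 2 → 5 → 0 → 8; its vertices are {0, 2, 5, 8}.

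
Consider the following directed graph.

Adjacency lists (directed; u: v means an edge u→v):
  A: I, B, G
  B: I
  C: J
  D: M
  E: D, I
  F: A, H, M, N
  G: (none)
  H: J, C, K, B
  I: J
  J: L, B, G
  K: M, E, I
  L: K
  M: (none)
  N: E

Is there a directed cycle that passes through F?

No

F lies on a cycle iff there is a path from F back to itself.
Exploring from F, it never reaches itself; equivalently, its strongly connected component is a singleton.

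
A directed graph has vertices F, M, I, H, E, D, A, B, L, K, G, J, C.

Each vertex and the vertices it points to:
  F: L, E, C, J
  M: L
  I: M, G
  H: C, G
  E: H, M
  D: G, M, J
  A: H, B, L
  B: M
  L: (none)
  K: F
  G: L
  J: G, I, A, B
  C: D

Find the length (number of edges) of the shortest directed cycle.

For each vertex v, BFS finds the shortest path from v back to v.
The shortest such closed walk is C → D → J → A → H → C, length 5.

5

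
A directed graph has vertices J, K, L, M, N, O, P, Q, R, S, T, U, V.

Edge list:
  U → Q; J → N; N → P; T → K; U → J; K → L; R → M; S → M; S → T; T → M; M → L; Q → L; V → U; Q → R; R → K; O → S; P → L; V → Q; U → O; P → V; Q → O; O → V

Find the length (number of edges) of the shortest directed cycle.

3

For each vertex v, BFS finds the shortest path from v back to v.
The shortest such closed walk is U → O → V → U, length 3.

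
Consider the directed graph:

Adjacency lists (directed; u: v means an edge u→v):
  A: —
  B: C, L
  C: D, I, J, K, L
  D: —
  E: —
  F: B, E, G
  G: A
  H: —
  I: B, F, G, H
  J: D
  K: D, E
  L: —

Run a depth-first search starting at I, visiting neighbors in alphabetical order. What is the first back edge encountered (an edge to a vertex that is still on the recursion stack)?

DFS from I (visiting neighbors in alphabetical order); mark gray on enter, black on exit:
I gray
  B gray
    C gray
      D gray
      D black
      C→I: I is gray → back edge
First back edge: C → I.

C→I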